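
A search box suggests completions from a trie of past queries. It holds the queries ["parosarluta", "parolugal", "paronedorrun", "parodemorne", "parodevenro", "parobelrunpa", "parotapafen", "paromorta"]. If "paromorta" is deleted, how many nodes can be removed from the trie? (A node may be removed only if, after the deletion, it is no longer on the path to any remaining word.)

Walk "paromorta" from the leaf back toward the root, removing each node that no remaining word uses.
The suffix "morta" (5 nodes) is used only by "paromorta"; the node for "paro" still has the child "s", so pruning stops there.
Nodes removed: 5

5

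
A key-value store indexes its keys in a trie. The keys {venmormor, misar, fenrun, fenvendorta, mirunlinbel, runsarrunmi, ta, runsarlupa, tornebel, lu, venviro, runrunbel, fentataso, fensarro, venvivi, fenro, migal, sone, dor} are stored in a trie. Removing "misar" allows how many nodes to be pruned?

3

After clearing the end-marker at "misar", prune upward until reaching a node still needed by another word.
The suffix "sar" (3 nodes) is used only by "misar"; the node for "mi" still has the child "r", so pruning stops there.
Nodes removed: 3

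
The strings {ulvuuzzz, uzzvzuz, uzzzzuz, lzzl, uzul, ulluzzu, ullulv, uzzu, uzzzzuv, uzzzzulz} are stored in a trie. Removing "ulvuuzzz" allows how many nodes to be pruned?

6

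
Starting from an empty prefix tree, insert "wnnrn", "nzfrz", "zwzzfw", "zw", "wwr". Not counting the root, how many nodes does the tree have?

18

Trie structure (* marks end of a word):
(root)
├─ n
│  └─ z
│     └─ f
│        └─ r
│           └─ z *
├─ w
│  ├─ n
│  │  └─ n
│  │     └─ r
│  │        └─ n *
│  └─ w
│     └─ r *
└─ z
   └─ w *
      └─ z
         └─ z
            └─ f
               └─ w *
Counting every labelled node above: 18.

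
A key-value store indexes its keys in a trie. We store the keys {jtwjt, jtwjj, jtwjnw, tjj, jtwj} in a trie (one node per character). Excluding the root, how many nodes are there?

Count nodes per top-level branch (shared prefixes stored once):
  'j'-branch (jtwj, jtwjj, jtwjnw, jtwjt): 8 nodes
  't'-branch (tjj): 3 nodes
Sum: 11

11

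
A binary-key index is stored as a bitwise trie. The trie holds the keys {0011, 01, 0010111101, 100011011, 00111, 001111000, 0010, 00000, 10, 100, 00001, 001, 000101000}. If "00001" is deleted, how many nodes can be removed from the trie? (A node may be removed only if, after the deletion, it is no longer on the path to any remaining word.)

1

After clearing the end-marker at "00001", prune upward until reaching a node still needed by another word.
The suffix "1" (1 node) is used only by "00001"; the node for "0000" still has the child "0", so pruning stops there.
Nodes removed: 1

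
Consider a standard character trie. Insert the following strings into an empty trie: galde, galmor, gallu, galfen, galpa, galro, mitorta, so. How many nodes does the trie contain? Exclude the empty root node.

Count nodes per top-level branch (shared prefixes stored once):
  'g'-branch (galde, galfen, gallu, galmor, galpa, galro): 17 nodes
  'm'-branch (mitorta): 7 nodes
  's'-branch (so): 2 nodes
Sum: 26

26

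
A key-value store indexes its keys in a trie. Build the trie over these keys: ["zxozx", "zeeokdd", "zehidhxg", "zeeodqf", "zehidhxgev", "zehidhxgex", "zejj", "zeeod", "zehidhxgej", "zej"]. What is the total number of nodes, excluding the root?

26

Insert word by word; a character creates a node only if that edge doesn't already exist:
  "zxozx" → 5 new (z, x, o, z, x)
  "zeeokdd" → prefix "z" already present; 6 new (e, e, o, k, d, d)
  "zehidhxg" → prefix "ze" already present; 6 new (h, i, d, h, x, g)
  "zeeodqf" → prefix "zeeo" already present; 3 new (d, q, f)
  "zehidhxgev" → prefix "zehidhxg" already present; 2 new (e, v)
  "zehidhxgex" → prefix "zehidhxge" already present; 1 new (x)
  "zejj" → prefix "ze" already present; 2 new (j, j)
  "zeeod" → prefix "zeeod" already present; 0 new (none)
  "zehidhxgej" → prefix "zehidhxge" already present; 1 new (j)
  "zej" → prefix "zej" already present; 0 new (none)
Total nodes = 5 + 6 + 6 + 3 + 2 + 1 + 2 + 0 + 1 + 0 = 26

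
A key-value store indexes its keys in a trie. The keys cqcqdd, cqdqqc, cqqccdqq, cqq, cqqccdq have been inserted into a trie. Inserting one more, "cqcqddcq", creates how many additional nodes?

2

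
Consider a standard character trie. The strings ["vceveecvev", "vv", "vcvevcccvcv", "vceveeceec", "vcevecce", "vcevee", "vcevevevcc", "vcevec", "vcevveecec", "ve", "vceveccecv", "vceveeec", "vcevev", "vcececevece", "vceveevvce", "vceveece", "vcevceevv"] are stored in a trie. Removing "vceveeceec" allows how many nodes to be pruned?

Walk "vceveeceec" from the leaf back toward the root, removing each node that no remaining word uses.
The suffix "ec" (2 nodes) is used only by "vceveeceec"; "vceveece" is itself a stored word, so pruning stops there.
Nodes removed: 2

2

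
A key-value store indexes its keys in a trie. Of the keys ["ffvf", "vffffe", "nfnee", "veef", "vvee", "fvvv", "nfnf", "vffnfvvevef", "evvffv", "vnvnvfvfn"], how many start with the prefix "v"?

5

Traverse to the node for "v", then collect every word in that subtree.
Matches: "veef", "vffffe", "vffnfvvevef", "vnvnvfvfn", "vvee"
Count: 5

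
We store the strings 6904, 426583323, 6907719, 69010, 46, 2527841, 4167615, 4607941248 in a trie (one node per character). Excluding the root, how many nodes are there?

Insert word by word; a character creates a node only if that edge doesn't already exist:
  "6904" → 4 new (6, 9, 0, 4)
  "426583323" → 9 new (4, 2, 6, 5, 8, 3, 3, 2, 3)
  "6907719" → prefix "690" already present; 4 new (7, 7, 1, 9)
  "69010" → prefix "690" already present; 2 new (1, 0)
  "46" → prefix "4" already present; 1 new (6)
  "2527841" → 7 new (2, 5, 2, 7, 8, 4, 1)
  "4167615" → prefix "4" already present; 6 new (1, 6, 7, 6, 1, 5)
  "4607941248" → prefix "46" already present; 8 new (0, 7, 9, 4, 1, 2, 4, 8)
Total nodes = 4 + 9 + 4 + 2 + 1 + 7 + 6 + 8 = 41

41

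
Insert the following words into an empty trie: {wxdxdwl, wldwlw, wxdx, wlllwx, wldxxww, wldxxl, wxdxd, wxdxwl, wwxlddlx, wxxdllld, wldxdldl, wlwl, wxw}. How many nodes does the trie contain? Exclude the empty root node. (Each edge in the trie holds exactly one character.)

43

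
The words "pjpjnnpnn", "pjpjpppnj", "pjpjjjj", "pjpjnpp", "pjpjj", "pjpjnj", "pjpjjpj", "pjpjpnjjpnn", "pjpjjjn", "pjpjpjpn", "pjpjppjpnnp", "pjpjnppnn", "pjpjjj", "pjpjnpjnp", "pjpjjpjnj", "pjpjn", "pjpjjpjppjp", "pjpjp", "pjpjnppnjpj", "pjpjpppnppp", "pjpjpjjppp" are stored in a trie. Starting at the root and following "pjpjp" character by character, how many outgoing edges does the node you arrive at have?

3

Walk "pjpjp" from the root, arriving at one node.
Distinct next characters after "pjpjp": j, n, p.
That node has 3 child edges.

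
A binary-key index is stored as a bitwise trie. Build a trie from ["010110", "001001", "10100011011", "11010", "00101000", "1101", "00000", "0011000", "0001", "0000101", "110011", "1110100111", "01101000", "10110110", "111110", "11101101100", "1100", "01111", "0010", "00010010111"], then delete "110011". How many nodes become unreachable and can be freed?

Walk "110011" from the leaf back toward the root, removing each node that no remaining word uses.
The suffix "11" (2 nodes) is used only by "110011"; "1100" is itself a stored word, so pruning stops there.
Nodes removed: 2

2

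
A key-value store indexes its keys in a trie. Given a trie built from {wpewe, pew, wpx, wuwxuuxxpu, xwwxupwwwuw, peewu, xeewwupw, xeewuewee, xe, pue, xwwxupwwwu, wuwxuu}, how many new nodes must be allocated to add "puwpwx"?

"pu" is already a path in the trie; the remaining "wpwx" must be added.
Each of the 4 remaining characters creates one node.

4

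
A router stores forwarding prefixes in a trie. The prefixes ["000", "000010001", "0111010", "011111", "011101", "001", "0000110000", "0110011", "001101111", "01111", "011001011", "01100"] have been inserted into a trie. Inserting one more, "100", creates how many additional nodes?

3

"100" shares no prefix with any stored word, so all 3 characters open new nodes.
3 − 0 = 3 new nodes.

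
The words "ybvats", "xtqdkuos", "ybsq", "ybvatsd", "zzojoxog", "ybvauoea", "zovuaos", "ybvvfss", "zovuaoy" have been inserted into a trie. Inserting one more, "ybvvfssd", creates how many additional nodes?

The longest prefix of "ybvvfssd" already in the trie is "ybvvfss" (length 7).
Each of the 1 remaining characters creates one node.

1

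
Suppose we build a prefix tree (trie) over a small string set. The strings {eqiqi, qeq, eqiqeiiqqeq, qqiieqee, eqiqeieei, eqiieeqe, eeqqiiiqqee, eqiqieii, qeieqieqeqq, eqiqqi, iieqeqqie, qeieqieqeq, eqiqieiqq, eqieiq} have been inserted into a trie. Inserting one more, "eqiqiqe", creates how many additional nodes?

2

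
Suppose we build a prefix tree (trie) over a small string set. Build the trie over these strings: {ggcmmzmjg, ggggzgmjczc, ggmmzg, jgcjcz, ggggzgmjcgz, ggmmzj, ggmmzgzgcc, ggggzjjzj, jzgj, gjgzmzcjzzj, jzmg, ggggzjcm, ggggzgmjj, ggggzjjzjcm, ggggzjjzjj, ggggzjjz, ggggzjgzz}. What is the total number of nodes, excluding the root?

Trace insertions, counting only characters that open a new branch:
  "ggcmmzmjg" → 9 new (g, g, c, m, m, z, m, j, g)
  "ggggzgmjczc" → prefix "gg" already present; 9 new (g, g, z, g, m, j, c, z, c)
  "ggmmzg" → prefix "gg" already present; 4 new (m, m, z, g)
  "jgcjcz" → 6 new (j, g, c, j, c, z)
  "ggggzgmjcgz" → prefix "ggggzgmjc" already present; 2 new (g, z)
  "ggmmzj" → prefix "ggmmz" already present; 1 new (j)
  "ggmmzgzgcc" → prefix "ggmmzg" already present; 4 new (z, g, c, c)
  "ggggzjjzj" → prefix "ggggz" already present; 4 new (j, j, z, j)
  "jzgj" → prefix "j" already present; 3 new (z, g, j)
  "gjgzmzcjzzj" → prefix "g" already present; 10 new (j, g, z, m, z, c, j, z, z, j)
  "jzmg" → prefix "jz" already present; 2 new (m, g)
  "ggggzjcm" → prefix "ggggzj" already present; 2 new (c, m)
  "ggggzgmjj" → prefix "ggggzgmj" already present; 1 new (j)
  "ggggzjjzjcm" → prefix "ggggzjjzj" already present; 2 new (c, m)
  "ggggzjjzjj" → prefix "ggggzjjzj" already present; 1 new (j)
  "ggggzjjz" → prefix "ggggzjjz" already present; 0 new (none)
  "ggggzjgzz" → prefix "ggggzj" already present; 3 new (g, z, z)
Total nodes = 9 + 9 + 4 + 6 + 2 + 1 + 4 + 4 + 3 + 10 + 2 + 2 + 1 + 2 + 1 + 0 + 3 = 63

63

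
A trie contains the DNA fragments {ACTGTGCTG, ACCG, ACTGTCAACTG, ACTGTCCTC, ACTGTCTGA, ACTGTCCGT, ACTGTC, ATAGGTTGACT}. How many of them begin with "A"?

Traverse to the node for "A", then collect every word in that subtree.
Words under "A": ACCG, ACTGTC, ACTGTCAACTG, ACTGTCCGT, ACTGTCCTC, ACTGTCTGA, ACTGTGCTG, ATAGGTTGACT
Count: 8

8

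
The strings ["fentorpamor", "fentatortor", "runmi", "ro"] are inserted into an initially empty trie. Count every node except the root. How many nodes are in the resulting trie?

24

Trie structure (* marks end of a word):
(root)
├─ f
│  └─ e
│     └─ n
│        └─ t
│           ├─ a
│           │  └─ t
│           │     └─ o
│           │        └─ r
│           │           └─ t
│           │              └─ o
│           │                 └─ r *
│           └─ o
│              └─ r
│                 └─ p
│                    └─ a
│                       └─ m
│                          └─ o
│                             └─ r *
└─ r
   ├─ o *
   └─ u
      └─ n
         └─ m
            └─ i *
Counting every labelled node above: 24.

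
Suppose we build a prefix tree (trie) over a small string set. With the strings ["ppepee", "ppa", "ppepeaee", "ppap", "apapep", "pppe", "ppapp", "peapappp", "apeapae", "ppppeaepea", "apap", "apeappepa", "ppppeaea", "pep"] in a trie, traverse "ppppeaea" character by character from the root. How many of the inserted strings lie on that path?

1

Check each prefix of "ppppeaea" against the stored set — each match is an end-marker on the path.
Prefixes of the query that are stored words: "ppppeaea"
Count: 1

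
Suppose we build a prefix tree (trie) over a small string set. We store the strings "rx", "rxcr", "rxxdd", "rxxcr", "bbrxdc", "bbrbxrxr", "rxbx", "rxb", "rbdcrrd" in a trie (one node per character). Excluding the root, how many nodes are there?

28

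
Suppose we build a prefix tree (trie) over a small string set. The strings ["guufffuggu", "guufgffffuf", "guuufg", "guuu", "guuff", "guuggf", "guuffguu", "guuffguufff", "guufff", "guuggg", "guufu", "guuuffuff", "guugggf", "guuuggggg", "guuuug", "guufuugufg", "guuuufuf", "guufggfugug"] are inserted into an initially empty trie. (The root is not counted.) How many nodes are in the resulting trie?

57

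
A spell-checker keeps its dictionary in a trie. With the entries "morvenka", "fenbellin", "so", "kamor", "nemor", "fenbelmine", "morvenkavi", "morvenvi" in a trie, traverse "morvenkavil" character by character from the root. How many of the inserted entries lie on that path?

2

Walk "morvenkavil" from the root; an end-of-word marker is hit whenever a stored word is a prefix of "morvenkavil".
Prefixes of the query that are stored words: "morvenka", "morvenkavi"
Count: 2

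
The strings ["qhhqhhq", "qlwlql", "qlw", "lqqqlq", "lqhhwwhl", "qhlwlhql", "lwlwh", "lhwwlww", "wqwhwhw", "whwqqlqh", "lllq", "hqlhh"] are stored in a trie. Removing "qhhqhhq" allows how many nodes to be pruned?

5

A node on "qhhqhhq"'s path can go only if nothing else ends at it or branches off below it.
The suffix "hqhhq" (5 nodes) is used only by "qhhqhhq"; the node for "qh" still has the child "l", so pruning stops there.
Nodes removed: 5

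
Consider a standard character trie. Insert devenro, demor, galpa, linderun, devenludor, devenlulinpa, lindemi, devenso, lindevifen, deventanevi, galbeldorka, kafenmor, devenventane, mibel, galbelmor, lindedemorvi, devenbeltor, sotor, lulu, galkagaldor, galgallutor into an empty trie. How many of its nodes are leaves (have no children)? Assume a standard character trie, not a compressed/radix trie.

21

A leaf is a node with no children — equivalently, the end of a word that is not a proper prefix of any other stored word.
Those words: "demor", "devenbeltor", "devenludor", "devenlulinpa", "devenro", "devenso", "deventanevi", "devenventane", "galbeldorka", "galbelmor", "galgallutor", "galkagaldor", "galpa", "kafenmor", "lindedemorvi", "lindemi", "linderun", "lindevifen", "lulu", "mibel", "sotor"
Leaf count: 21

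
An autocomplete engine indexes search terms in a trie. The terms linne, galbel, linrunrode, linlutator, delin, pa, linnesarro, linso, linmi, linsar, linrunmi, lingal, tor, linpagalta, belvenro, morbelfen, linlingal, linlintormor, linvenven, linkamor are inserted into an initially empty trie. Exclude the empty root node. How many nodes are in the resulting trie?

97

Trace insertions, counting only characters that open a new branch:
  "linne" → 5 new (l, i, n, n, e)
  "galbel" → 6 new (g, a, l, b, e, l)
  "linrunrode" → prefix "lin" already present; 7 new (r, u, n, r, o, d, e)
  "linlutator" → prefix "lin" already present; 7 new (l, u, t, a, t, o, r)
  "delin" → 5 new (d, e, l, i, n)
  "pa" → 2 new (p, a)
  "linnesarro" → prefix "linne" already present; 5 new (s, a, r, r, o)
  "linso" → prefix "lin" already present; 2 new (s, o)
  "linmi" → prefix "lin" already present; 2 new (m, i)
  "linsar" → prefix "lins" already present; 2 new (a, r)
  "linrunmi" → prefix "linrun" already present; 2 new (m, i)
  "lingal" → prefix "lin" already present; 3 new (g, a, l)
  "tor" → 3 new (t, o, r)
  "linpagalta" → prefix "lin" already present; 7 new (p, a, g, a, l, t, a)
  "belvenro" → 8 new (b, e, l, v, e, n, r, o)
  "morbelfen" → 9 new (m, o, r, b, e, l, f, e, n)
  "linlingal" → prefix "linl" already present; 5 new (i, n, g, a, l)
  "linlintormor" → prefix "linlin" already present; 6 new (t, o, r, m, o, r)
  "linvenven" → prefix "lin" already present; 6 new (v, e, n, v, e, n)
  "linkamor" → prefix "lin" already present; 5 new (k, a, m, o, r)
Total nodes = 5 + 6 + 7 + 7 + 5 + 2 + 5 + 2 + 2 + 2 + 2 + 3 + 3 + 7 + 8 + 9 + 5 + 6 + 6 + 5 = 97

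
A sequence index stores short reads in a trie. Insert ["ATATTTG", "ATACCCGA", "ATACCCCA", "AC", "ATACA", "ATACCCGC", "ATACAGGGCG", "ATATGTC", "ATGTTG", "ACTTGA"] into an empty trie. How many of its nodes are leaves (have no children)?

8

Leaves are exactly the stored words that no other stored word extends.
Those words: "ACTTGA", "ATACAGGGCG", "ATACCCCA", "ATACCCGA", "ATACCCGC", "ATATGTC", "ATATTTG", "ATGTTG"
Leaf count: 8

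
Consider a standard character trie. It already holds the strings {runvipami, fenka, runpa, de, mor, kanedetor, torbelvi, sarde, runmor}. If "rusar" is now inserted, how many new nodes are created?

"ru" is already a path in the trie; the remaining "sar" must be added.
Each of the 3 remaining characters creates one node.

3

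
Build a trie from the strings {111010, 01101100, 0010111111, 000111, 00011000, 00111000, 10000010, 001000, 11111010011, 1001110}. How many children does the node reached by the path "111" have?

Walk "111" from the root, arriving at one node.
Distinct next characters after "111": 0, 1.
That node has 2 child edges.

2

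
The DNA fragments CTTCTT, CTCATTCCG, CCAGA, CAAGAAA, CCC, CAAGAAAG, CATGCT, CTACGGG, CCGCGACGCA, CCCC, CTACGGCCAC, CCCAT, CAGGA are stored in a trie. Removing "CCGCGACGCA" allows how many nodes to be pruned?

A node on "CCGCGACGCA"'s path can go only if nothing else ends at it or branches off below it.
The suffix "GCGACGCA" (8 nodes) is used only by "CCGCGACGCA"; the node for "CC" still has the child "A", so pruning stops there.
Nodes removed: 8

8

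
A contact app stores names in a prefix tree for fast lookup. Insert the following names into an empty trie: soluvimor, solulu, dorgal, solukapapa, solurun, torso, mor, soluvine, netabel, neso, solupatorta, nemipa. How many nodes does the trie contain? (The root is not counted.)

Insert word by word; a character creates a node only if that edge doesn't already exist:
  "soluvimor" → 9 new (s, o, l, u, v, i, m, o, r)
  "solulu" → prefix "solu" already present; 2 new (l, u)
  "dorgal" → 6 new (d, o, r, g, a, l)
  "solukapapa" → prefix "solu" already present; 6 new (k, a, p, a, p, a)
  "solurun" → prefix "solu" already present; 3 new (r, u, n)
  "torso" → 5 new (t, o, r, s, o)
  "mor" → 3 new (m, o, r)
  "soluvine" → prefix "soluvi" already present; 2 new (n, e)
  "netabel" → 7 new (n, e, t, a, b, e, l)
  "neso" → prefix "ne" already present; 2 new (s, o)
  "solupatorta" → prefix "solu" already present; 7 new (p, a, t, o, r, t, a)
  "nemipa" → prefix "ne" already present; 4 new (m, i, p, a)
Total nodes = 9 + 2 + 6 + 6 + 3 + 5 + 3 + 2 + 7 + 2 + 7 + 4 = 56

56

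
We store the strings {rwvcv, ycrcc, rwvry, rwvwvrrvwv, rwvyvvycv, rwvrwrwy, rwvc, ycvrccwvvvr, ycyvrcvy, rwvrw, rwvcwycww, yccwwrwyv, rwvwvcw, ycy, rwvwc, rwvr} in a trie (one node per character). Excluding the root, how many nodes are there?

59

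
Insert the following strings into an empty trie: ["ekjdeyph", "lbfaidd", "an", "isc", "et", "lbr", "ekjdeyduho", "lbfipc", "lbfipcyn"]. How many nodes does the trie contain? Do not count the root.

For each word, the new-node count is its length minus the longest prefix already in the trie:
  "ekjdeyph" → 8 new (e, k, j, d, e, y, p, h)
  "lbfaidd" → 7 new (l, b, f, a, i, d, d)
  "an" → 2 new (a, n)
  "isc" → 3 new (i, s, c)
  "et" → prefix "e" already present; 1 new (t)
  "lbr" → prefix "lb" already present; 1 new (r)
  "ekjdeyduho" → prefix "ekjdey" already present; 4 new (d, u, h, o)
  "lbfipc" → prefix "lbf" already present; 3 new (i, p, c)
  "lbfipcyn" → prefix "lbfipc" already present; 2 new (y, n)
Total nodes = 8 + 7 + 2 + 3 + 1 + 1 + 4 + 3 + 2 = 31

31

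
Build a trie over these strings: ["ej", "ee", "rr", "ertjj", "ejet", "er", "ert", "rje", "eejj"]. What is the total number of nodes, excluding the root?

15

Count nodes per top-level branch (shared prefixes stored once):
  'e'-branch (ee, eejj, ej, ejet, er, ert, ertjj): 11 nodes
  'r'-branch (rje, rr): 4 nodes
Sum: 15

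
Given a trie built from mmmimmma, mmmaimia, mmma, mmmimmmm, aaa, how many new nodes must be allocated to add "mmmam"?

1

Walking "mmmam" from the root, the first 4 characters ("mmma") follow existing edges; "m" is the first miss.
So 5 − 4 = 1 new nodes.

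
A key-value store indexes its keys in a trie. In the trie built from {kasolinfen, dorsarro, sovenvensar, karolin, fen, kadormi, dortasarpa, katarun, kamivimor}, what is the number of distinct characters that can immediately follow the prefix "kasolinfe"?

The children of the "kasolinfe" node are the distinct next characters among strings starting with "kasolinfe".
Distinct next characters after "kasolinfe": n.
That node has 1 child edge.

1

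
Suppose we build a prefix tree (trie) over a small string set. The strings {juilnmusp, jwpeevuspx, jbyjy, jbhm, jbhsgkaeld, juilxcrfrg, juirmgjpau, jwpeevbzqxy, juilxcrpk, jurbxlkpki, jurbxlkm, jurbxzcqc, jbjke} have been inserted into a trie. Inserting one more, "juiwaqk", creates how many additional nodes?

The longest prefix of "juiwaqk" already in the trie is "jui" (length 3).
Each of the 4 remaining characters creates one node.

4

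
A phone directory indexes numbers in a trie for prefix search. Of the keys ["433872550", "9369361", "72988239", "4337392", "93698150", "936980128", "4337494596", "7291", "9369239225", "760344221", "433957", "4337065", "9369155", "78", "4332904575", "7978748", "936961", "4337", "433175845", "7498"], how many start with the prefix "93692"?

Walk to "93692"; the words in its subtree are exactly those with that prefix.
Words under "93692": 9369239225
Count: 1

1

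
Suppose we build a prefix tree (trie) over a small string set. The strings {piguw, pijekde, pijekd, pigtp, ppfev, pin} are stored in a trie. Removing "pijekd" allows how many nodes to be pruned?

A node on "pijekd"'s path can go only if nothing else ends at it or branches off below it.
Every node on "pijekd" is still needed (e.g. by "pijekde"), so nothing is freed.
Nodes removed: 0

0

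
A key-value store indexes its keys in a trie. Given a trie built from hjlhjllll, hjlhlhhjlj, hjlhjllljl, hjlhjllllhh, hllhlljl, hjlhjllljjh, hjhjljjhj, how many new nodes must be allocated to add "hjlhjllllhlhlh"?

4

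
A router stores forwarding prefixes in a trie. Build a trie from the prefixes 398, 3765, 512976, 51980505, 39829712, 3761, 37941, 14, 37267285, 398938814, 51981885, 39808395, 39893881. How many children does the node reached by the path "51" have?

The children of the "51" node are the distinct next characters among strings starting with "51".
Characters that immediately follow "51" among the stored strings: {2, 9}.
That node has 2 child edges.

2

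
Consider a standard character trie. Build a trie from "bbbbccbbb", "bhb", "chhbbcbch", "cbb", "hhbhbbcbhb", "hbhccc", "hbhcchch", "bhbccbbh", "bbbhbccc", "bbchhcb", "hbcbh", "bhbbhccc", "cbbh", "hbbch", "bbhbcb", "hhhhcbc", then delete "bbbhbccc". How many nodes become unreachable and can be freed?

5

After clearing the end-marker at "bbbhbccc", prune upward until reaching a node still needed by another word.
The suffix "hbccc" (5 nodes) is used only by "bbbhbccc"; the node for "bbb" still has the child "b", so pruning stops there.
Nodes removed: 5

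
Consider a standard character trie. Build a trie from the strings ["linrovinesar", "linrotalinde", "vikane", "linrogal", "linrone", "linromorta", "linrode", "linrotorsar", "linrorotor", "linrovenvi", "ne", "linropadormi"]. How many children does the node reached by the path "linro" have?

The children of the "linro" node are the distinct next characters among strings starting with "linro".
Characters that immediately follow "linro" among the stored strings: {d, g, m, n, p, r, t, v}.
That node has 8 child edges.

8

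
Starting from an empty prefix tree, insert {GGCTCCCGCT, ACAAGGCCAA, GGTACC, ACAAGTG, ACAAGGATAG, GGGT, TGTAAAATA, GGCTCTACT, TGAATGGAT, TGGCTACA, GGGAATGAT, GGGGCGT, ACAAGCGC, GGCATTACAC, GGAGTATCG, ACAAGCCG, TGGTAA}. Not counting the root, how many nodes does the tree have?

Count nodes per top-level branch (shared prefixes stored once):
  'A'-branch (ACAAGCCG, ACAAGCGC, ACAAGGATAG, ACAAGGCCAA, ACAAGTG): 21 nodes
  'G'-branch (GGAGTATCG, GGCATTACAC, GGCTCCCGCT, GGCTCTACT, GGGAATGAT, GGGGCGT, GGGT, GGTACC): 44 nodes
  'T'-branch (TGAATGGAT, TGGCTACA, TGGTAA, TGTAAAATA): 25 nodes
Sum: 90

90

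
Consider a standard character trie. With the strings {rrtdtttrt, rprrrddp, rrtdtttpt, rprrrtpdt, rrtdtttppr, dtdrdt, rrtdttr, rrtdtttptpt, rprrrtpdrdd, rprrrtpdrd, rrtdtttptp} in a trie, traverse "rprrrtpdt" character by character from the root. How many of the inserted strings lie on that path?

Walk "rprrrtpdt" from the root; an end-of-word marker is hit whenever a stored word is a prefix of "rprrrtpdt".
Prefixes of the query that are stored words: "rprrrtpdt"
Count: 1

1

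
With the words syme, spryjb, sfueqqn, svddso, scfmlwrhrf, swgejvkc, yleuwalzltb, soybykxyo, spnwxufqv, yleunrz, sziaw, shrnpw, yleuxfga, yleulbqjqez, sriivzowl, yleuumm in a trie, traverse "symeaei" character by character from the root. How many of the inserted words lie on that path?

Walk "symeaei" from the root; an end-of-word marker is hit whenever a stored word is a prefix of "symeaei".
Prefixes of the query that are stored words: "syme"
Count: 1

1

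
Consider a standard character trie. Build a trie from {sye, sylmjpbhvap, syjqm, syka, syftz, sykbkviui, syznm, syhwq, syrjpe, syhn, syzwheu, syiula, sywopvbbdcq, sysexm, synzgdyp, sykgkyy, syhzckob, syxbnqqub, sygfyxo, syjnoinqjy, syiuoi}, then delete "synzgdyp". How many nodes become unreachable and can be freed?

A node on "synzgdyp"'s path can go only if nothing else ends at it or branches off below it.
The suffix "nzgdyp" (6 nodes) is used only by "synzgdyp"; the node for "sy" still has the child "e", so pruning stops there.
Nodes removed: 6

6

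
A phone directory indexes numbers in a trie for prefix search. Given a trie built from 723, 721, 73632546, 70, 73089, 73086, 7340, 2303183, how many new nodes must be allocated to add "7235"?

1

The longest prefix of "7235" already in the trie is "723" (length 3).
New nodes needed: |"7235"| − 3 = 4 − 3 = 1.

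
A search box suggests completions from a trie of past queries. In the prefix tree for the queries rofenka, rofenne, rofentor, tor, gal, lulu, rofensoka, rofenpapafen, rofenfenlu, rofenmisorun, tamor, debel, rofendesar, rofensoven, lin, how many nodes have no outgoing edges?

Leaves are exactly the stored words that no other stored word extends.
Those words: "debel", "gal", "lin", "lulu", "rofendesar", "rofenfenlu", "rofenka", "rofenmisorun", "rofenne", "rofenpapafen", "rofensoka", "rofensoven", "rofentor", "tamor", "tor"
Leaf count: 15

15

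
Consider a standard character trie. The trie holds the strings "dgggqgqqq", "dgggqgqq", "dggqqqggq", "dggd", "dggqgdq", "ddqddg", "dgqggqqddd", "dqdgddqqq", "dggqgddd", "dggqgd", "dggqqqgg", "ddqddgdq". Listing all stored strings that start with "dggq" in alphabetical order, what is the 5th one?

dggqqqggq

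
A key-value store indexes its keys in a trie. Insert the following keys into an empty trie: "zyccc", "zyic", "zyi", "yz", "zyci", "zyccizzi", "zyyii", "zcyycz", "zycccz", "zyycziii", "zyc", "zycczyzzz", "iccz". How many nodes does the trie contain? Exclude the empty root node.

37

Trace insertions, counting only characters that open a new branch:
  "zyccc" → 5 new (z, y, c, c, c)
  "zyic" → prefix "zy" already present; 2 new (i, c)
  "zyi" → prefix "zyi" already present; 0 new (none)
  "yz" → 2 new (y, z)
  "zyci" → prefix "zyc" already present; 1 new (i)
  "zyccizzi" → prefix "zycc" already present; 4 new (i, z, z, i)
  "zyyii" → prefix "zy" already present; 3 new (y, i, i)
  "zcyycz" → prefix "z" already present; 5 new (c, y, y, c, z)
  "zycccz" → prefix "zyccc" already present; 1 new (z)
  "zyycziii" → prefix "zyy" already present; 5 new (c, z, i, i, i)
  "zyc" → prefix "zyc" already present; 0 new (none)
  "zycczyzzz" → prefix "zycc" already present; 5 new (z, y, z, z, z)
  "iccz" → 4 new (i, c, c, z)
Total nodes = 5 + 2 + 0 + 2 + 1 + 4 + 3 + 5 + 1 + 5 + 0 + 5 + 4 = 37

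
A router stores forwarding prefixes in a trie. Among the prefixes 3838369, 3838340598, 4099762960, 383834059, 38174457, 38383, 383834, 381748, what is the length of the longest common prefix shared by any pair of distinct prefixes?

The deepest shared node is where two words last agree before diverging.
"383834059" and "3838340598" agree on "383834059" (9 characters) before diverging; nothing deeper is shared.
Longest shared-prefix length: 9

9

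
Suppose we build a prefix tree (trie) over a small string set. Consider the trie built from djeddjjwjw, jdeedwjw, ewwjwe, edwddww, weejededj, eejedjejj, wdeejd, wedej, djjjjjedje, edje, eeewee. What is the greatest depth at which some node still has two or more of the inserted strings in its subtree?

2

The deepest shared node is where two words last agree before diverging.
"djeddjjwjw" and "djjjjjedje" agree on "dj" (2 characters) before diverging; nothing deeper is shared.
Longest shared-prefix length: 2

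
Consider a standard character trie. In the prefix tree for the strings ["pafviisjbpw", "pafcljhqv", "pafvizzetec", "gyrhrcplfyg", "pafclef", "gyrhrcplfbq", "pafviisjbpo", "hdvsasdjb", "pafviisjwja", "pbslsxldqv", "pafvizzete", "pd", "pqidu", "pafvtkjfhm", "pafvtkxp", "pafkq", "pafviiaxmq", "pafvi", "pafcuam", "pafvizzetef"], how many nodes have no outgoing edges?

Leaves are exactly the stored words that no other stored word extends.
Those words: "gyrhrcplfbq", "gyrhrcplfyg", "hdvsasdjb", "pafclef", "pafcljhqv", "pafcuam", "pafkq", "pafviiaxmq", "pafviisjbpo", "pafviisjbpw", "pafviisjwja", "pafvizzetec", "pafvizzetef", "pafvtkjfhm", "pafvtkxp", "pbslsxldqv", "pd", "pqidu"
Leaf count: 18

18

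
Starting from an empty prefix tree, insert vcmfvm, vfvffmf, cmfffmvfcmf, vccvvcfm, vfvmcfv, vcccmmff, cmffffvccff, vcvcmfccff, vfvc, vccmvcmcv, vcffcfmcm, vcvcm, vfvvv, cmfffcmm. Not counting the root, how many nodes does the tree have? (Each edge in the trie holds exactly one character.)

71

For each word, the new-node count is its length minus the longest prefix already in the trie:
  "vcmfvm" → 6 new (v, c, m, f, v, m)
  "vfvffmf" → prefix "v" already present; 6 new (f, v, f, f, m, f)
  "cmfffmvfcmf" → 11 new (c, m, f, f, f, m, v, f, c, m, f)
  "vccvvcfm" → prefix "vc" already present; 6 new (c, v, v, c, f, m)
  "vfvmcfv" → prefix "vfv" already present; 4 new (m, c, f, v)
  "vcccmmff" → prefix "vcc" already present; 5 new (c, m, m, f, f)
  "cmffffvccff" → prefix "cmfff" already present; 6 new (f, v, c, c, f, f)
  "vcvcmfccff" → prefix "vc" already present; 8 new (v, c, m, f, c, c, f, f)
  "vfvc" → prefix "vfv" already present; 1 new (c)
  "vccmvcmcv" → prefix "vcc" already present; 6 new (m, v, c, m, c, v)
  "vcffcfmcm" → prefix "vc" already present; 7 new (f, f, c, f, m, c, m)
  "vcvcm" → prefix "vcvcm" already present; 0 new (none)
  "vfvvv" → prefix "vfv" already present; 2 new (v, v)
  "cmfffcmm" → prefix "cmfff" already present; 3 new (c, m, m)
Total nodes = 6 + 6 + 11 + 6 + 4 + 5 + 6 + 8 + 1 + 6 + 7 + 0 + 2 + 3 = 71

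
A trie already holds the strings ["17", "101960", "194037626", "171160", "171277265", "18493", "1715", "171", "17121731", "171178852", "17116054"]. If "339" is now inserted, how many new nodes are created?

3

"339" shares no prefix with any stored word, so all 3 characters open new nodes.
3 − 0 = 3 new nodes.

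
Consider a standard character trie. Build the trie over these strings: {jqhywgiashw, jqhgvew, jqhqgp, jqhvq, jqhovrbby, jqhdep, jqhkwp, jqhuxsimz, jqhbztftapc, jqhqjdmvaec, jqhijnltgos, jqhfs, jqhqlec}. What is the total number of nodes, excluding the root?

66

Trace insertions, counting only characters that open a new branch:
  "jqhywgiashw" → 11 new (j, q, h, y, w, g, i, a, s, h, w)
  "jqhgvew" → prefix "jqh" already present; 4 new (g, v, e, w)
  "jqhqgp" → prefix "jqh" already present; 3 new (q, g, p)
  "jqhvq" → prefix "jqh" already present; 2 new (v, q)
  "jqhovrbby" → prefix "jqh" already present; 6 new (o, v, r, b, b, y)
  "jqhdep" → prefix "jqh" already present; 3 new (d, e, p)
  "jqhkwp" → prefix "jqh" already present; 3 new (k, w, p)
  "jqhuxsimz" → prefix "jqh" already present; 6 new (u, x, s, i, m, z)
  "jqhbztftapc" → prefix "jqh" already present; 8 new (b, z, t, f, t, a, p, c)
  "jqhqjdmvaec" → prefix "jqhq" already present; 7 new (j, d, m, v, a, e, c)
  "jqhijnltgos" → prefix "jqh" already present; 8 new (i, j, n, l, t, g, o, s)
  "jqhfs" → prefix "jqh" already present; 2 new (f, s)
  "jqhqlec" → prefix "jqhq" already present; 3 new (l, e, c)
Total nodes = 11 + 4 + 3 + 2 + 6 + 3 + 3 + 6 + 8 + 7 + 8 + 2 + 3 = 66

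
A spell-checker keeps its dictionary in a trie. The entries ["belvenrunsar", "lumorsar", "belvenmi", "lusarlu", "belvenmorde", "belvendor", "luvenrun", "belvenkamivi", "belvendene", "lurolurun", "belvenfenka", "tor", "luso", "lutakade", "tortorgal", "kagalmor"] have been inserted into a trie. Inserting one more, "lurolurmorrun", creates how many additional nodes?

The longest prefix of "lurolurmorrun" already in the trie is "lurolur" (length 7).
New nodes needed: |"lurolurmorrun"| − 7 = 13 − 7 = 6.

6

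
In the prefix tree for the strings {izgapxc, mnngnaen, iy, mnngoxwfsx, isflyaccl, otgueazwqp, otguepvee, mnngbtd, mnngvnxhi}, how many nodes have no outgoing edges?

9

A leaf is a node with no children — equivalently, the end of a word that is not a proper prefix of any other stored word.
Those words: "isflyaccl", "iy", "izgapxc", "mnngbtd", "mnngnaen", "mnngoxwfsx", "mnngvnxhi", "otgueazwqp", "otguepvee"
Leaf count: 9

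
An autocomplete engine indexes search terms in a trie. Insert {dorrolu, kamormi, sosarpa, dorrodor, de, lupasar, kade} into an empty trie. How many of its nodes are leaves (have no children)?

7

Leaves are exactly the stored words that no other stored word extends.
Those words: "de", "dorrodor", "dorrolu", "kade", "kamormi", "lupasar", "sosarpa"
Leaf count: 7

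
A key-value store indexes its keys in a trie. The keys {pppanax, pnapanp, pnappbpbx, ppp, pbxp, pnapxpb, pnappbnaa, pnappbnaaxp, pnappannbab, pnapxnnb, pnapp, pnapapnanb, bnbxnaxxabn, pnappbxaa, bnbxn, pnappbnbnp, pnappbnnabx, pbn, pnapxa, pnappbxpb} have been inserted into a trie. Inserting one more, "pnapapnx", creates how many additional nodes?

The longest prefix of "pnapapnx" already in the trie is "pnapapn" (length 7).
So 8 − 7 = 1 new nodes.

1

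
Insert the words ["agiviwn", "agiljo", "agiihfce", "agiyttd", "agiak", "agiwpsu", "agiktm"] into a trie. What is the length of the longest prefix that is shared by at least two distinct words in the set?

3

Equivalently: take the maximum, over all pairs, of their longest common prefix length.
"agiak" and "agiihfce" agree on "agi" (3 characters) before diverging; nothing deeper is shared.
Longest shared-prefix length: 3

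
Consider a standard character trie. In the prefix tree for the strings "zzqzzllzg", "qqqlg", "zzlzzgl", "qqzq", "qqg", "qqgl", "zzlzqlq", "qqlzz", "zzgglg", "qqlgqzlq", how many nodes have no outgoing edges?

9

A leaf is a node with no children — equivalently, the end of a word that is not a proper prefix of any other stored word.
Those words: "qqgl", "qqlgqzlq", "qqlzz", "qqqlg", "qqzq", "zzgglg", "zzlzqlq", "zzlzzgl", "zzqzzllzg"
Leaf count: 9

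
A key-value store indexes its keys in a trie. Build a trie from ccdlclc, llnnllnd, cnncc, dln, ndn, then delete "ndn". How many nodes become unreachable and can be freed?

3

After clearing the end-marker at "ndn", prune upward until reaching a node still needed by another word.
No other word shares any prefix with "ndn", so all 3 of its nodes go.
Nodes removed: 3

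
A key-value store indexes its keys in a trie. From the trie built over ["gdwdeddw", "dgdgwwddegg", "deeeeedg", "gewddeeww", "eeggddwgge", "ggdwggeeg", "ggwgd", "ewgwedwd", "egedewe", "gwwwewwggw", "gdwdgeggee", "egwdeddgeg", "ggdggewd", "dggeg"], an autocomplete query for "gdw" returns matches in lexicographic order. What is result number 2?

Words with prefix "gdw", in lexicographic order: "gdwdeddw", "gdwdgeggee"
The 2nd is gdwdgeggee.

gdwdgeggee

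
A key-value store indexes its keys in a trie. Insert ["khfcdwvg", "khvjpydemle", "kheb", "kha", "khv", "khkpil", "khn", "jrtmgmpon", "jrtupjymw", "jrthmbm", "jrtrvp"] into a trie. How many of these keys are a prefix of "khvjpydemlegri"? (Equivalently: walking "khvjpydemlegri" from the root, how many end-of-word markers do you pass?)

2

Walk "khvjpydemlegri" from the root; an end-of-word marker is hit whenever a stored word is a prefix of "khvjpydemlegri".
Prefixes of the query that are stored words: "khv", "khvjpydemle"
Count: 2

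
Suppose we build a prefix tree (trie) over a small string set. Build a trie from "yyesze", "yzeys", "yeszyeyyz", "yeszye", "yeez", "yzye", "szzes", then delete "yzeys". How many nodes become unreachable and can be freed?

A node on "yzeys"'s path can go only if nothing else ends at it or branches off below it.
The suffix "eys" (3 nodes) is used only by "yzeys"; the node for "yz" still has the child "y", so pruning stops there.
Nodes removed: 3

3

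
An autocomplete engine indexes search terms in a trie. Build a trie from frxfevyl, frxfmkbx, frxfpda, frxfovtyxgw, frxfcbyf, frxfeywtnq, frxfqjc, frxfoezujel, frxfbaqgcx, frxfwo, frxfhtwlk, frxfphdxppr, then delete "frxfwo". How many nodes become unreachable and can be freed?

2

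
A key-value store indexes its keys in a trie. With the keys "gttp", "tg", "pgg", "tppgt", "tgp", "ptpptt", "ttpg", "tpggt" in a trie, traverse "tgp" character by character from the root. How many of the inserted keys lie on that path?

2

Walk "tgp" from the root; an end-of-word marker is hit whenever a stored word is a prefix of "tgp".
Prefixes of the query that are stored words: "tg", "tgp"
Count: 2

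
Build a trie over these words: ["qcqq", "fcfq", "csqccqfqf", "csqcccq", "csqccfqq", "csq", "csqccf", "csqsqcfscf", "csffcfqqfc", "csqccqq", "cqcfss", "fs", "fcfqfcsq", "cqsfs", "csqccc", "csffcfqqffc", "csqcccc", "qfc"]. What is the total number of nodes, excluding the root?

For each word, the new-node count is its length minus the longest prefix already in the trie:
  "qcqq" → 4 new (q, c, q, q)
  "fcfq" → 4 new (f, c, f, q)
  "csqccqfqf" → 9 new (c, s, q, c, c, q, f, q, f)
  "csqcccq" → prefix "csqcc" already present; 2 new (c, q)
  "csqccfqq" → prefix "csqcc" already present; 3 new (f, q, q)
  "csq" → prefix "csq" already present; 0 new (none)
  "csqccf" → prefix "csqccf" already present; 0 new (none)
  "csqsqcfscf" → prefix "csq" already present; 7 new (s, q, c, f, s, c, f)
  "csffcfqqfc" → prefix "cs" already present; 8 new (f, f, c, f, q, q, f, c)
  "csqccqq" → prefix "csqccq" already present; 1 new (q)
  "cqcfss" → prefix "c" already present; 5 new (q, c, f, s, s)
  "fs" → prefix "f" already present; 1 new (s)
  "fcfqfcsq" → prefix "fcfq" already present; 4 new (f, c, s, q)
  "cqsfs" → prefix "cq" already present; 3 new (s, f, s)
  "csqccc" → prefix "csqccc" already present; 0 new (none)
  "csffcfqqffc" → prefix "csffcfqqf" already present; 2 new (f, c)
  "csqcccc" → prefix "csqccc" already present; 1 new (c)
  "qfc" → prefix "q" already present; 2 new (f, c)
Total nodes = 4 + 4 + 9 + 2 + 3 + 0 + 0 + 7 + 8 + 1 + 5 + 1 + 4 + 3 + 0 + 2 + 1 + 2 = 56

56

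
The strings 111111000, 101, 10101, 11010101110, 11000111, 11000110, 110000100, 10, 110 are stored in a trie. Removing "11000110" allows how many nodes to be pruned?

1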